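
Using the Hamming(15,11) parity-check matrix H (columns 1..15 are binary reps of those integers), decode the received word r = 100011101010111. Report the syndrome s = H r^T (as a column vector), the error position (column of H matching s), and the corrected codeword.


s = (1, 0, 1, 1)^T, error position = 11, corrected codeword c = 100011101000111

Compute s = H r^T mod 2 one row at a time:
  s_1 = 0 + 1 + 0 + 1 + 0 + 1 + 1 + 1 = 5 ≡ 1 (mod 2).
  s_2 = 0 + 1 + 1 + 1 + 0 + 1 + 1 + 1 = 6 ≡ 0 (mod 2).
  s_3 = 0 + 0 + 1 + 1 + 0 + 1 + 1 + 1 = 5 ≡ 1 (mod 2).
  s_4 = 1 + 0 + 1 + 1 + 1 + 1 + 1 + 1 = 7 ≡ 1 (mod 2).
s = (1, 0, 1, 1)^T — this equals column 11 of H (binary 1011), so error is at position 11.
Correct: flip bit 11 of r = 100011101010111 to get c = 100011101000111.


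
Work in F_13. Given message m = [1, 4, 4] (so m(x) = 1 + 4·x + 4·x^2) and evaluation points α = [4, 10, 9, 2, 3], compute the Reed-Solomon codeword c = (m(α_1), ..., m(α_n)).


c = [3, 12, 10, 12, 10]

Message polynomial: m(x) = 1 + 4·x + 4·x^2 (mod 13).
For each evaluation point α_i, compute m(α_i) mod 13:
  α_1 = 4: Horner steps 4 → 7 → 3, so m(4) = 3.
  α_2 = 10: Horner steps 4 → 5 → 12, so m(10) = 12.
  α_3 = 9: Horner steps 4 → 1 → 10, so m(9) = 10.
  α_4 = 2: Horner steps 4 → 12 → 12, so m(2) = 12.
  α_5 = 3: Horner steps 4 → 3 → 10, so m(3) = 10.
Codeword c = [3, 12, 10, 12, 10] ∈ F_13^5.


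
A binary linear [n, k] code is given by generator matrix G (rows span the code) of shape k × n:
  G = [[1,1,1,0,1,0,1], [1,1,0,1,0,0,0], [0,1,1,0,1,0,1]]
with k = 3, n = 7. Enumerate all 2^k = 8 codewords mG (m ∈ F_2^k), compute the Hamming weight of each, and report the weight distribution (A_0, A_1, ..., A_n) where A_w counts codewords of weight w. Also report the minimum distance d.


Weight distribution: A_0 = 1, A_1 = 1, A_2 = 1, A_3 = 1, A_4 = 2, A_5 = 2. Minimum distance d = 1.

Enumerate all 2^3 = 8 messages m ∈ F_2^3.
For each, compute codeword c = mG in F_2^7, then tally its weight.
  m = 000 → c = 0000000, weight = 0.
  m = 100 → c = 1110101, weight = 5.
  m = 010 → c = 1101000, weight = 3.
  m = 110 → c = 0011101, weight = 4.
  m = 001 → c = 0110101, weight = 4.
  m = 101 → c = 1000000, weight = 1.
  m = 011 → c = 1011101, weight = 5.
  m = 111 → c = 0101000, weight = 2.
Tally weights:
  weight 0: 1 codewords.
  weight 1: 1 codewords.
  weight 2: 1 codewords.
  weight 3: 1 codewords.
  weight 4: 2 codewords.
  weight 5: 2 codewords.
Minimum distance d = smallest w > 0 with A_w > 0 = 1.
Sanity: Σ A_w = 8 = 2^3 = 8 ✓.


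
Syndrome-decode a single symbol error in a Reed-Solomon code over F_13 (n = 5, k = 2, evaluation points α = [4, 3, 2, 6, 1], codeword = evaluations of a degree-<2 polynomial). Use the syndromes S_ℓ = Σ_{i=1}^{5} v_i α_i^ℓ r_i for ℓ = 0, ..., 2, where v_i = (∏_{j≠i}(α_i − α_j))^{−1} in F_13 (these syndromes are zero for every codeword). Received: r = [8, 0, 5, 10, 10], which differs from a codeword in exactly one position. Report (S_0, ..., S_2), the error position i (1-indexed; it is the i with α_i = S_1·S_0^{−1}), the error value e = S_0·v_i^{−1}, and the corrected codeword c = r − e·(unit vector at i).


S = (4, 11, 1), error at position 4, error magnitude e = 12, c = [8, 0, 5, 11, 10].

Step 1: column multipliers v_i = (∏_{j≠i}(α_i − α_j))^{−1} mod 13.
  i = 1 (α = 4): (4−3)(4−2)(4−6)(4−1) = 1·2·(−2)·3 = −12 ≡ 1, so v_1 = 1^{−1} = 1 (mod 13).
  i = 2 (α = 3): (3−4)(3−2)(3−6)(3−1) = (−1)·1·(−3)·2 = 6 ≡ 6, so v_2 = 6^{−1} = 11 (mod 13).
  i = 3 (α = 2): (2−4)(2−3)(2−6)(2−1) = (−2)·(−1)·(−4)·1 = −8 ≡ 5, so v_3 = 5^{−1} = 8 (mod 13).
  i = 4 (α = 6): (6−4)(6−3)(6−2)(6−1) = 2·3·4·5 = 120 ≡ 3, so v_4 = 3^{−1} = 9 (mod 13).
  i = 5 (α = 1): (1−4)(1−3)(1−2)(1−6) = (−3)·(−2)·(−1)·(−5) = 30 ≡ 4, so v_5 = 4^{−1} = 10 (mod 13).
  v = [1, 11, 8, 9, 10].
Step 2: syndromes of r = [8, 0, 5, 10, 10] (all sums mod 13).
  S_0 = Σ v_i r_i = 1·8 + 11·0 + 8·5 + 9·10 + 10·10 = 238 ≡ 4.
  S_1 = Σ v_i α_i r_i = 1·4·8 + 11·3·0 + 8·2·5 + 9·6·10 + 10·1·10 = 752 ≡ 11.
  α_i^2 mod 13 = [3, 9, 4, 10, 1].
  S_2 = Σ v_i α_i^2 r_i = 1·3·8 + 11·9·0 + 8·4·5 + 9·10·10 + 10·1·10 = 1184 ≡ 1.
  S = (4, 11, 1) ≠ 0, so r is not a codeword (an error is present).
Step 3: locate the error. For a single error e at position i, S_ℓ = v_i·e·α_i^ℓ, so α_err = S_1/S_0.
  S_0^{−1} = 4^{−1} = 10 (mod 13), so α_err = 11·10 = 110 ≡ 6 = α_4. Error position i = 4.
  Consistency check: S_2/S_1 = 1·6 = 6 ≡ 6 = α_err ✓ (single-error assumption holds).
Step 4: error magnitude e = S_0/v_4 = S_0·∏_{j≠4}(α_4 − α_j) = 4·3 = 12 ≡ 12 (mod 13).
Step 5: correct position 4: c_4 = r_4 − e = 10 − 12 ≡ 11 (mod 13). Hence c = [8, 0, 5, 11, 10].
  Check: interpolating c through the α_i gives m(x) = 2 + 8·x (degree < 2) with m(α_i) = c_i for every i, so c is indeed a codeword.


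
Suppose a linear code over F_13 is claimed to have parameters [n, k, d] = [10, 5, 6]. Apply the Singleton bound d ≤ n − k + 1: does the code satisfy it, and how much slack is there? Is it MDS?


Singleton RHS = n − k + 1 = 6, slack = 0, bound satisfied, MDS.

Singleton bound: d ≤ n − k + 1.
Here n = 10, k = 5, so n − k + 1 = 6.
Given d = 6, check d ≤ 6: YES.
Slack = (n − k + 1) − d = 0.
The code is MDS (slack = 0).
Description: the claimed parameters are [10, 5, 6]_13; such a code would be MDS (meets Singleton bound).


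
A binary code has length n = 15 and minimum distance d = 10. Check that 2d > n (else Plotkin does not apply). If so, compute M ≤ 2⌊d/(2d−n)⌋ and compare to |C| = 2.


Plotkin bound M ≤ 4; given |C| = 2 ≤ bound (satisfied).

Check applicability: 2d = 20, n = 15.
2d − n = 5 > 0, so Plotkin applies.
Compute d/(2d−n) = 10/5 ≈ 2.0000.
⌊d/(2d−n)⌋ = 2.
Plotkin bound: M ≤ 2·2 = 4.
Given |C| = 2, check: satisfied.
This |C| is below the Plotkin bound.


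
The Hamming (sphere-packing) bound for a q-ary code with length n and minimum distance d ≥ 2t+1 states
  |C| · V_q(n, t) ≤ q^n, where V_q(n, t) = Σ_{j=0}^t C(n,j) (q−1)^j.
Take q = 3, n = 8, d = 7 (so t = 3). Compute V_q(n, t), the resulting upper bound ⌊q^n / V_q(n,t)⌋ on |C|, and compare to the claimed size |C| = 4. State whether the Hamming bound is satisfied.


V_q(n, t) = 577, q^n = 6561, Hamming bound = 11, |C| = 4 ≤ bound (satisfied).

Step 1: Compute V_q(n, t) = Σ_{j=0}^3 C(n, j) (q−1)^j.
  j = 0: C(8,0)·(2)^0 = 1·1 = 1.
  j = 1: C(8,1)·(2)^1 = 8·2 = 16.
  j = 2: C(8,2)·(2)^2 = 28·4 = 112.
  j = 3: C(8,3)·(2)^3 = 56·8 = 448.
  V_q(n, t) = 1 + 16 + 112 + 448 = 577.
Step 2: q^n = 3^8 = 6561.
Step 3: Hamming bound ⌊q^n / V_q(n,t)⌋ = ⌊6561/577⌋ = 11.
Step 4: Compare |C| = 4 to 11: satisfied.
The claimed |C| lies below the Hamming bound.


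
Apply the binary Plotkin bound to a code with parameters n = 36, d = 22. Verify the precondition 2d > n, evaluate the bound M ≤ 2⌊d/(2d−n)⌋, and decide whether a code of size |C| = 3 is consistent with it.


Plotkin bound M ≤ 4; given |C| = 3 ≤ bound (satisfied).

Check applicability: 2d = 44, n = 36.
2d − n = 8 > 0, so Plotkin applies.
Compute d/(2d−n) = 22/8 ≈ 2.7500.
⌊d/(2d−n)⌋ = 2.
Plotkin bound: M ≤ 2·2 = 4.
Given |C| = 3, check: satisfied.
This |C| is below the Plotkin bound.


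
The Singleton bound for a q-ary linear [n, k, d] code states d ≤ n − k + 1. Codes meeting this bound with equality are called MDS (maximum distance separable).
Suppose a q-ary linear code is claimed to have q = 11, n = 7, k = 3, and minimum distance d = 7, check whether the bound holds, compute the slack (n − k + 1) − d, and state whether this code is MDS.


Singleton RHS = n − k + 1 = 5, slack = -2, bound violated (no such code; not MDS).

Singleton bound: d ≤ n − k + 1.
Here n = 7, k = 3, so n − k + 1 = 5.
Given d = 7, check d ≤ 5: NO.
Slack = (n − k + 1) − d = -2.
The slack is negative: d = 7 exceeds n − k + 1 = 5 by 2, so the Singleton bound is violated and no linear [7, 3, 7]_11 code can exist. In particular it is not MDS (MDS requires d = n − k + 1 exactly).
Description: the claimed parameters are [7, 3, 7]_11; such a code would be impossible (violates the Singleton bound).


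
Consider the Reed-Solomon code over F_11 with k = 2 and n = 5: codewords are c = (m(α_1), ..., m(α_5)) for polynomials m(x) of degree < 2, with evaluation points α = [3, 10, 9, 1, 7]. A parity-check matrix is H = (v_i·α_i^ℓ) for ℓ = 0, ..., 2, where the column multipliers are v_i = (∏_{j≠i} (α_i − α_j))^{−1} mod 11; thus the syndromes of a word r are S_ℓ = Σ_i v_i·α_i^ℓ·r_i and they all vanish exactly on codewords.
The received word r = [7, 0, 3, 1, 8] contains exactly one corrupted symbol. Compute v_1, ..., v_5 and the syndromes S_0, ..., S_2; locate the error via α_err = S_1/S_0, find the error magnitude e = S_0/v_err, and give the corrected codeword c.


S = (8, 3, 8), error at position 2, error magnitude e = 5, c = [7, 6, 3, 1, 8].

Step 1: column multipliers v_i = (∏_{j≠i}(α_i − α_j))^{−1} mod 11.
  i = 1 (α = 3): (3−10)(3−9)(3−1)(3−7) = (−7)·(−6)·2·(−4) = −336 ≡ 5, so v_1 = 5^{−1} = 9 (mod 11).
  i = 2 (α = 10): (10−3)(10−9)(10−1)(10−7) = 7·1·9·3 = 189 ≡ 2, so v_2 = 2^{−1} = 6 (mod 11).
  i = 3 (α = 9): (9−3)(9−10)(9−1)(9−7) = 6·(−1)·8·2 = −96 ≡ 3, so v_3 = 3^{−1} = 4 (mod 11).
  i = 4 (α = 1): (1−3)(1−10)(1−9)(1−7) = (−2)·(−9)·(−8)·(−6) = 864 ≡ 6, so v_4 = 6^{−1} = 2 (mod 11).
  i = 5 (α = 7): (7−3)(7−10)(7−9)(7−1) = 4·(−3)·(−2)·6 = 144 ≡ 1, so v_5 = 1^{−1} = 1 (mod 11).
  v = [9, 6, 4, 2, 1].
Step 2: syndromes of r = [7, 0, 3, 1, 8] (all sums mod 11).
  S_0 = Σ v_i r_i = 9·7 + 6·0 + 4·3 + 2·1 + 1·8 = 85 ≡ 8.
  S_1 = Σ v_i α_i r_i = 9·3·7 + 6·10·0 + 4·9·3 + 2·1·1 + 1·7·8 = 355 ≡ 3.
  α_i^2 mod 11 = [9, 1, 4, 1, 5].
  S_2 = Σ v_i α_i^2 r_i = 9·9·7 + 6·1·0 + 4·4·3 + 2·1·1 + 1·5·8 = 657 ≡ 8.
  S = (8, 3, 8) ≠ 0, so r is not a codeword (an error is present).
Step 3: locate the error. For a single error e at position i, S_ℓ = v_i·e·α_i^ℓ, so α_err = S_1/S_0.
  S_0^{−1} = 8^{−1} = 7 (mod 11), so α_err = 3·7 = 21 ≡ 10 = α_2. Error position i = 2.
  Consistency check: S_2/S_1 = 8·4 = 32 ≡ 10 = α_err ✓ (single-error assumption holds).
Step 4: error magnitude e = S_0/v_2 = S_0·∏_{j≠2}(α_2 − α_j) = 8·2 = 16 ≡ 5 (mod 11).
Step 5: correct position 2: c_2 = r_2 − e = 0 − 5 ≡ 6 (mod 11). Hence c = [7, 6, 3, 1, 8].
  Check: interpolating c through the α_i gives m(x) = 9 + 3·x (degree < 2) with m(α_i) = c_i for every i, so c is indeed a codeword.


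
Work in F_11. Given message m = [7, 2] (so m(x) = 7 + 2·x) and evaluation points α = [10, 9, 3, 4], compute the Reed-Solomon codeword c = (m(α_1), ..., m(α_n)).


c = [5, 3, 2, 4]

Message polynomial: m(x) = 7 + 2·x (mod 11).
For each evaluation point α_i, compute m(α_i) mod 11:
  α_1 = 10: Horner steps 2 → 5, so m(10) = 5.
  α_2 = 9: Horner steps 2 → 3, so m(9) = 3.
  α_3 = 3: Horner steps 2 → 2, so m(3) = 2.
  α_4 = 4: Horner steps 2 → 4, so m(4) = 4.
Codeword c = [5, 3, 2, 4] ∈ F_11^4.


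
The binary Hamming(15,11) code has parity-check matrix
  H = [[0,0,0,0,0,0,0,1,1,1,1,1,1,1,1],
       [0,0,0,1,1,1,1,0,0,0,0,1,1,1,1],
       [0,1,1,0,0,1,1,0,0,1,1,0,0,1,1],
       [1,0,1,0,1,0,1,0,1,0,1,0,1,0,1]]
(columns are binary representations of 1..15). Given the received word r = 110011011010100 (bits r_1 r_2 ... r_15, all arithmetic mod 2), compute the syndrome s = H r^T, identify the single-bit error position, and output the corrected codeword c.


s = (0, 1, 1, 1)^T, error position = 7, corrected codeword c = 110011111010100

Compute s = H r^T mod 2 one row at a time:
  s_1 = 1 + 1 + 0 + 1 + 0 + 1 + 0 + 0 = 4 ≡ 0 (mod 2).
  s_2 = 0 + 1 + 1 + 0 + 0 + 1 + 0 + 0 = 3 ≡ 1 (mod 2).
  s_3 = 1 + 0 + 1 + 0 + 0 + 1 + 0 + 0 = 3 ≡ 1 (mod 2).
  s_4 = 1 + 0 + 1 + 0 + 1 + 1 + 1 + 0 = 5 ≡ 1 (mod 2).
s = (0, 1, 1, 1)^T — this equals column 7 of H (binary 0111), so error is at position 7.
Correct: flip bit 7 of r = 110011011010100 to get c = 110011111010100.


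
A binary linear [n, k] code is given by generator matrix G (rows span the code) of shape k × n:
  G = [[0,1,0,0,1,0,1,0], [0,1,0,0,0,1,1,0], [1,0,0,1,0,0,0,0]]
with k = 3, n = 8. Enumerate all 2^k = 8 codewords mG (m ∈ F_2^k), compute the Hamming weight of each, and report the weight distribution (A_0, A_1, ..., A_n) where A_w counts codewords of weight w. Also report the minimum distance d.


Weight distribution: A_0 = 1, A_2 = 2, A_3 = 2, A_4 = 1, A_5 = 2. Minimum distance d = 2.

Enumerate all 2^3 = 8 messages m ∈ F_2^3.
For each, compute codeword c = mG in F_2^8, then tally its weight.
  m = 000 → c = 00000000, weight = 0.
  m = 100 → c = 01001010, weight = 3.
  m = 010 → c = 01000110, weight = 3.
  m = 110 → c = 00001100, weight = 2.
  m = 001 → c = 10010000, weight = 2.
  m = 101 → c = 11011010, weight = 5.
  m = 011 → c = 11010110, weight = 5.
  m = 111 → c = 10011100, weight = 4.
Tally weights:
  weight 0: 1 codewords.
  weight 2: 2 codewords.
  weight 3: 2 codewords.
  weight 4: 1 codewords.
  weight 5: 2 codewords.
Minimum distance d = smallest w > 0 with A_w > 0 = 2.
Sanity: Σ A_w = 8 = 2^3 = 8 ✓.


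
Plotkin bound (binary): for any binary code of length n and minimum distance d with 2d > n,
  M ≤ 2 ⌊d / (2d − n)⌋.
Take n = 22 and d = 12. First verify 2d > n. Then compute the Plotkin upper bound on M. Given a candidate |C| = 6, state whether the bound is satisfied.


Plotkin bound M ≤ 12; given |C| = 6 ≤ bound (satisfied).

Check applicability: 2d = 24, n = 22.
2d − n = 2 > 0, so Plotkin applies.
Compute d/(2d−n) = 12/2 ≈ 6.0000.
⌊d/(2d−n)⌋ = 6.
Plotkin bound: M ≤ 2·6 = 12.
Given |C| = 6, check: satisfied.
This |C| is below the Plotkin bound.


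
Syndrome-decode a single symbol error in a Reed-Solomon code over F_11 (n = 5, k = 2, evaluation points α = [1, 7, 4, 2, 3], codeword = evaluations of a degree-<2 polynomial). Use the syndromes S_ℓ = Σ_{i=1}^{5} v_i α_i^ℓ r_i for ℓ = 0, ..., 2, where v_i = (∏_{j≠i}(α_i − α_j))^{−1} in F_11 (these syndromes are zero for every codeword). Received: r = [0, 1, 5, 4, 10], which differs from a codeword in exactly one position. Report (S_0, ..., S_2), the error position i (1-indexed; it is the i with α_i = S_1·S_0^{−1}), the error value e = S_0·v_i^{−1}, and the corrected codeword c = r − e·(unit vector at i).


S = (8, 8, 8), error at position 1, error magnitude e = 2, c = [9, 1, 5, 4, 10].

Step 1: column multipliers v_i = (∏_{j≠i}(α_i − α_j))^{−1} mod 11.
  i = 1 (α = 1): (1−7)(1−4)(1−2)(1−3) = (−6)·(−3)·(−1)·(−2) = 36 ≡ 3, so v_1 = 3^{−1} = 4 (mod 11).
  i = 2 (α = 7): (7−1)(7−4)(7−2)(7−3) = 6·3·5·4 = 360 ≡ 8, so v_2 = 8^{−1} = 7 (mod 11).
  i = 3 (α = 4): (4−1)(4−7)(4−2)(4−3) = 3·(−3)·2·1 = −18 ≡ 4, so v_3 = 4^{−1} = 3 (mod 11).
  i = 4 (α = 2): (2−1)(2−7)(2−4)(2−3) = 1·(−5)·(−2)·(−1) = −10 ≡ 1, so v_4 = 1^{−1} = 1 (mod 11).
  i = 5 (α = 3): (3−1)(3−7)(3−4)(3−2) = 2·(−4)·(−1)·1 = 8 ≡ 8, so v_5 = 8^{−1} = 7 (mod 11).
  v = [4, 7, 3, 1, 7].
Step 2: syndromes of r = [0, 1, 5, 4, 10] (all sums mod 11).
  S_0 = Σ v_i r_i = 4·0 + 7·1 + 3·5 + 1·4 + 7·10 = 96 ≡ 8.
  S_1 = Σ v_i α_i r_i = 4·1·0 + 7·7·1 + 3·4·5 + 1·2·4 + 7·3·10 = 327 ≡ 8.
  α_i^2 mod 11 = [1, 5, 5, 4, 9].
  S_2 = Σ v_i α_i^2 r_i = 4·1·0 + 7·5·1 + 3·5·5 + 1·4·4 + 7·9·10 = 756 ≡ 8.
  S = (8, 8, 8) ≠ 0, so r is not a codeword (an error is present).
Step 3: locate the error. For a single error e at position i, S_ℓ = v_i·e·α_i^ℓ, so α_err = S_1/S_0.
  S_0^{−1} = 8^{−1} = 7 (mod 11), so α_err = 8·7 = 56 ≡ 1 = α_1. Error position i = 1.
  Consistency check: S_2/S_1 = 8·7 = 56 ≡ 1 = α_err ✓ (single-error assumption holds).
Step 4: error magnitude e = S_0/v_1 = S_0·∏_{j≠1}(α_1 − α_j) = 8·3 = 24 ≡ 2 (mod 11).
Step 5: correct position 1: c_1 = r_1 − e = 0 − 2 ≡ 9 (mod 11). Hence c = [9, 1, 5, 4, 10].
  Check: interpolating c through the α_i gives m(x) = 3 + 6·x (degree < 2) with m(α_i) = c_i for every i, so c is indeed a codeword.


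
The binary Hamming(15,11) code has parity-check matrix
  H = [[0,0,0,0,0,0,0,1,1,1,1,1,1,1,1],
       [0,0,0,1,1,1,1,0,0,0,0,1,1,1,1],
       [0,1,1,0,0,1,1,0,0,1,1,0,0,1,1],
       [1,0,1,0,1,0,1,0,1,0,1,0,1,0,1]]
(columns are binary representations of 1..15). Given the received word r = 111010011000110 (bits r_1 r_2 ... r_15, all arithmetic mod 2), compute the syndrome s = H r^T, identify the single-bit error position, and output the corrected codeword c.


s = (0, 1, 1, 1)^T, error position = 7, corrected codeword c = 111010111000110

Compute s = H r^T mod 2 one row at a time:
  s_1 = 1 + 1 + 0 + 0 + 0 + 1 + 1 + 0 = 4 ≡ 0 (mod 2).
  s_2 = 0 + 1 + 0 + 0 + 0 + 1 + 1 + 0 = 3 ≡ 1 (mod 2).
  s_3 = 1 + 1 + 0 + 0 + 0 + 0 + 1 + 0 = 3 ≡ 1 (mod 2).
  s_4 = 1 + 1 + 1 + 0 + 1 + 0 + 1 + 0 = 5 ≡ 1 (mod 2).
s = (0, 1, 1, 1)^T — this equals column 7 of H (binary 0111), so error is at position 7.
Correct: flip bit 7 of r = 111010011000110 to get c = 111010111000110.


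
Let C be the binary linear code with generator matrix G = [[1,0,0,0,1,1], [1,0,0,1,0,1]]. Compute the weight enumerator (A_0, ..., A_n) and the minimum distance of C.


Weight distribution: A_0 = 1, A_2 = 1, A_3 = 2. Minimum distance d = 2.

Enumerate all 2^2 = 4 messages m ∈ F_2^2.
For each, compute codeword c = mG in F_2^6, then tally its weight.
  m = 00 → c = 000000, weight = 0.
  m = 10 → c = 100011, weight = 3.
  m = 01 → c = 100101, weight = 3.
  m = 11 → c = 000110, weight = 2.
Tally weights:
  weight 0: 1 codewords.
  weight 2: 1 codewords.
  weight 3: 2 codewords.
Minimum distance d = smallest w > 0 with A_w > 0 = 2.
Sanity: Σ A_w = 4 = 2^2 = 4 ✓.


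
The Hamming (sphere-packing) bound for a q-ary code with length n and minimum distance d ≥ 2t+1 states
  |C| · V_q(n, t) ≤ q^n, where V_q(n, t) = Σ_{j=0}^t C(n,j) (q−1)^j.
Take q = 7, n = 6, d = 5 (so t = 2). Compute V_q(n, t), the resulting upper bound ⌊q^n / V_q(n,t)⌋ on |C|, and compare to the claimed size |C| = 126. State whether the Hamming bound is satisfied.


V_q(n, t) = 577, q^n = 117649, Hamming bound = 203, |C| = 126 ≤ bound (satisfied).

Step 1: Compute V_q(n, t) = Σ_{j=0}^2 C(n, j) (q−1)^j.
  j = 0: C(6,0)·(6)^0 = 1·1 = 1.
  j = 1: C(6,1)·(6)^1 = 6·6 = 36.
  j = 2: C(6,2)·(6)^2 = 15·36 = 540.
  V_q(n, t) = 1 + 36 + 540 = 577.
Step 2: q^n = 7^6 = 117649.
Step 3: Hamming bound ⌊q^n / V_q(n,t)⌋ = ⌊117649/577⌋ = 203.
Step 4: Compare |C| = 126 to 203: satisfied.
The claimed |C| lies below the Hamming bound.


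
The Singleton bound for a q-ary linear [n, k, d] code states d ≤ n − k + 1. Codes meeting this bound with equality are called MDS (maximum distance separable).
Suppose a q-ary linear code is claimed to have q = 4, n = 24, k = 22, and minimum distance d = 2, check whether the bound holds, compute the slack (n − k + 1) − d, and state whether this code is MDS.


Singleton RHS = n − k + 1 = 3, slack = 1, bound satisfied, not MDS.

Singleton bound: d ≤ n − k + 1.
Here n = 24, k = 22, so n − k + 1 = 3.
Given d = 2, check d ≤ 3: YES.
Slack = (n − k + 1) − d = 1.
The code is NOT MDS (slack = 1 > 0).
Description: the claimed parameters are [24, 22, 2]_4; such a code would be non-MDS.


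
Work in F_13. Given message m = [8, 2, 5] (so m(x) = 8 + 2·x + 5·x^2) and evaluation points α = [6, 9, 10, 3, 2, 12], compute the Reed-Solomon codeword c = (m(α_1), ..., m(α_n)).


c = [5, 2, 8, 7, 6, 11]

Message polynomial: m(x) = 8 + 2·x + 5·x^2 (mod 13).
For each evaluation point α_i, compute m(α_i) mod 13:
  α_1 = 6: Horner steps 5 → 6 → 5, so m(6) = 5.
  α_2 = 9: Horner steps 5 → 8 → 2, so m(9) = 2.
  α_3 = 10: Horner steps 5 → 0 → 8, so m(10) = 8.
  α_4 = 3: Horner steps 5 → 4 → 7, so m(3) = 7.
  α_5 = 2: Horner steps 5 → 12 → 6, so m(2) = 6.
  α_6 = 12: Horner steps 5 → 10 → 11, so m(12) = 11.
Codeword c = [5, 2, 8, 7, 6, 11] ∈ F_13^6.


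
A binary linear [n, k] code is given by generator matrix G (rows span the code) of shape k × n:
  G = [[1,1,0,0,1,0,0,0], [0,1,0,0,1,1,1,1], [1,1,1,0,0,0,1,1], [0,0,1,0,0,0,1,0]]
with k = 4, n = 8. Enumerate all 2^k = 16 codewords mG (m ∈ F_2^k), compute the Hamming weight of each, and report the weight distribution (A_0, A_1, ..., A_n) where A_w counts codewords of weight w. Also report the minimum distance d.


Weight distribution: A_0 = 1, A_2 = 2, A_3 = 4, A_4 = 5, A_5 = 4. Minimum distance d = 2.

Enumerate all 2^4 = 16 messages m ∈ F_2^4.
For each, compute codeword c = mG in F_2^8, then tally its weight.
  m = 0000 → c = 00000000, weight = 0.
  m = 1000 → c = 11001000, weight = 3.
  m = 0100 → c = 01001111, weight = 5.
  m = 1100 → c = 10000111, weight = 4.
  m = 0010 → c = 11100011, weight = 5.
  m = 1010 → c = 00101011, weight = 4.
  m = 0110 → c = 10101100, weight = 4.
  m = 1110 → c = 01100100, weight = 3.
  m = 0001 → c = 00100010, weight = 2.
  m = 1001 → c = 11101010, weight = 5.
  m = 0101 → c = 01101101, weight = 5.
  m = 1101 → c = 10100101, weight = 4.
  m = 0011 → c = 11000001, weight = 3.
  m = 1011 → c = 00001001, weight = 2.
  m = 0111 → c = 10001110, weight = 4.
  m = 1111 → c = 01000110, weight = 3.
Tally weights:
  weight 0: 1 codewords.
  weight 2: 2 codewords.
  weight 3: 4 codewords.
  weight 4: 5 codewords.
  weight 5: 4 codewords.
Minimum distance d = smallest w > 0 with A_w > 0 = 2.
Sanity: Σ A_w = 16 = 2^4 = 16 ✓.


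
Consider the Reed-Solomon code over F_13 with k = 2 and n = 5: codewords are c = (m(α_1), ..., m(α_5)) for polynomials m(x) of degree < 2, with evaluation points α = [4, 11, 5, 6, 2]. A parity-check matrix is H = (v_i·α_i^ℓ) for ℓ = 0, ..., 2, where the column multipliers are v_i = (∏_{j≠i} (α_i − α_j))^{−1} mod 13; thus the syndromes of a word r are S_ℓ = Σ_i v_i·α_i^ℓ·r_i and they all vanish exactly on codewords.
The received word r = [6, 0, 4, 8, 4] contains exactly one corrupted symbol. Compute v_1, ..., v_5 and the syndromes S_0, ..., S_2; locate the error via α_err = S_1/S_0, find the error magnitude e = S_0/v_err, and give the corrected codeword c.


S = (2, 10, 11), error at position 3, error magnitude e = 10, c = [6, 0, 7, 8, 4].

Step 1: column multipliers v_i = (∏_{j≠i}(α_i − α_j))^{−1} mod 13.
  i = 1 (α = 4): (4−11)(4−5)(4−6)(4−2) = (−7)·(−1)·(−2)·2 = −28 ≡ 11, so v_1 = 11^{−1} = 6 (mod 13).
  i = 2 (α = 11): (11−4)(11−5)(11−6)(11−2) = 7·6·5·9 = 1890 ≡ 5, so v_2 = 5^{−1} = 8 (mod 13).
  i = 3 (α = 5): (5−4)(5−11)(5−6)(5−2) = 1·(−6)·(−1)·3 = 18 ≡ 5, so v_3 = 5^{−1} = 8 (mod 13).
  i = 4 (α = 6): (6−4)(6−11)(6−5)(6−2) = 2·(−5)·1·4 = −40 ≡ 12, so v_4 = 12^{−1} = 12 (mod 13).
  i = 5 (α = 2): (2−4)(2−11)(2−5)(2−6) = (−2)·(−9)·(−3)·(−4) = 216 ≡ 8, so v_5 = 8^{−1} = 5 (mod 13).
  v = [6, 8, 8, 12, 5].
Step 2: syndromes of r = [6, 0, 4, 8, 4] (all sums mod 13).
  S_0 = Σ v_i r_i = 6·6 + 8·0 + 8·4 + 12·8 + 5·4 = 184 ≡ 2.
  S_1 = Σ v_i α_i r_i = 6·4·6 + 8·11·0 + 8·5·4 + 12·6·8 + 5·2·4 = 920 ≡ 10.
  α_i^2 mod 13 = [3, 4, 12, 10, 4].
  S_2 = Σ v_i α_i^2 r_i = 6·3·6 + 8·4·0 + 8·12·4 + 12·10·8 + 5·4·4 = 1532 ≡ 11.
  S = (2, 10, 11) ≠ 0, so r is not a codeword (an error is present).
Step 3: locate the error. For a single error e at position i, S_ℓ = v_i·e·α_i^ℓ, so α_err = S_1/S_0.
  S_0^{−1} = 2^{−1} = 7 (mod 13), so α_err = 10·7 = 70 ≡ 5 = α_3. Error position i = 3.
  Consistency check: S_2/S_1 = 11·4 = 44 ≡ 5 = α_err ✓ (single-error assumption holds).
Step 4: error magnitude e = S_0/v_3 = S_0·∏_{j≠3}(α_3 − α_j) = 2·5 = 10 ≡ 10 (mod 13).
Step 5: correct position 3: c_3 = r_3 − e = 4 − 10 ≡ 7 (mod 13). Hence c = [6, 0, 7, 8, 4].
  Check: interpolating c through the α_i gives m(x) = 2 + 1·x (degree < 2) with m(α_i) = c_i for every i, so c is indeed a codeword.


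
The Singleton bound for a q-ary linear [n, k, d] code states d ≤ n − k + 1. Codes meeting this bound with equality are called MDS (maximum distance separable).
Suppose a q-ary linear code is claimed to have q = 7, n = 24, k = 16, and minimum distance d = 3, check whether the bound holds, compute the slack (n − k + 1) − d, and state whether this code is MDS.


Singleton RHS = n − k + 1 = 9, slack = 6, bound satisfied, not MDS.

Singleton bound: d ≤ n − k + 1.
Here n = 24, k = 16, so n − k + 1 = 9.
Given d = 3, check d ≤ 9: YES.
Slack = (n − k + 1) − d = 6.
The code is NOT MDS (slack = 6 > 0).
Description: the claimed parameters are [24, 16, 3]_7; such a code would be non-MDS.


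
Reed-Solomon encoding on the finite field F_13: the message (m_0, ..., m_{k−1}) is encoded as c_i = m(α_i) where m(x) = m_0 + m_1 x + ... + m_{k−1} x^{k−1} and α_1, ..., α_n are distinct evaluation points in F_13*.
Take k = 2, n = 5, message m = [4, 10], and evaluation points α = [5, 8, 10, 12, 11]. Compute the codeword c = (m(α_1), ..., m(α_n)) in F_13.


c = [2, 6, 0, 7, 10]

Message polynomial: m(x) = 4 + 10·x (mod 13).
For each evaluation point α_i, compute m(α_i) mod 13:
  α_1 = 5: Horner steps 10 → 2, so m(5) = 2.
  α_2 = 8: Horner steps 10 → 6, so m(8) = 6.
  α_3 = 10: Horner steps 10 → 0, so m(10) = 0.
  α_4 = 12: Horner steps 10 → 7, so m(12) = 7.
  α_5 = 11: Horner steps 10 → 10, so m(11) = 10.
Codeword c = [2, 6, 0, 7, 10] ∈ F_13^5.


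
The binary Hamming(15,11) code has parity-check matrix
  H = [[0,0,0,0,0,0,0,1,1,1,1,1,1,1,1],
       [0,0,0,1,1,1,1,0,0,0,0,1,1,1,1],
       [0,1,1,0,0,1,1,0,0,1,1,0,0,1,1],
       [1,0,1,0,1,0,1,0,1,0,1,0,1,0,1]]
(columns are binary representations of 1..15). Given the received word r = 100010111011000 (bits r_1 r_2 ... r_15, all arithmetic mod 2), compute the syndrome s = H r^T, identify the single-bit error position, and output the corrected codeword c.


s = (0, 1, 0, 1)^T, error position = 5, corrected codeword c = 100000111011000

Compute s = H r^T mod 2 one row at a time:
  s_1 = 1 + 1 + 0 + 1 + 1 + 0 + 0 + 0 = 4 ≡ 0 (mod 2).
  s_2 = 0 + 1 + 0 + 1 + 1 + 0 + 0 + 0 = 3 ≡ 1 (mod 2).
  s_3 = 0 + 0 + 0 + 1 + 0 + 1 + 0 + 0 = 2 ≡ 0 (mod 2).
  s_4 = 1 + 0 + 1 + 1 + 1 + 1 + 0 + 0 = 5 ≡ 1 (mod 2).
s = (0, 1, 0, 1)^T — this equals column 5 of H (binary 0101), so error is at position 5.
Correct: flip bit 5 of r = 100010111011000 to get c = 100000111011000.


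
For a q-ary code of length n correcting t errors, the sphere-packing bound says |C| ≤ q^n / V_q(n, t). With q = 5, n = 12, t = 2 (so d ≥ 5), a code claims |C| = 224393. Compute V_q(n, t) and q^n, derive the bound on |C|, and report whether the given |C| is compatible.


V_q(n, t) = 1105, q^n = 244140625, Hamming bound = 220941, |C| = 224393 > bound (violated).

Step 1: Compute V_q(n, t) = Σ_{j=0}^2 C(n, j) (q−1)^j.
  j = 0: C(12,0)·(4)^0 = 1·1 = 1.
  j = 1: C(12,1)·(4)^1 = 12·4 = 48.
  j = 2: C(12,2)·(4)^2 = 66·16 = 1056.
  V_q(n, t) = 1 + 48 + 1056 = 1105.
Step 2: q^n = 5^12 = 244140625.
Step 3: Hamming bound ⌊q^n / V_q(n,t)⌋ = ⌊244140625/1105⌋ = 220941.
Step 4: Compare |C| = 224393 to 220941: violated.
The claimed |C| lies above the Hamming bound, so no 5-ary code of length 12 with d ≥ 5 can have 224393 codewords.


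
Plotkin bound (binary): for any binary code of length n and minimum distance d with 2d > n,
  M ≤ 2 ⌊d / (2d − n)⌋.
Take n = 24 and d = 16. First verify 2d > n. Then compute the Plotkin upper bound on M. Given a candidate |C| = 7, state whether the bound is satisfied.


Plotkin bound M ≤ 4; given |C| = 7 > bound (violated).

Check applicability: 2d = 32, n = 24.
2d − n = 8 > 0, so Plotkin applies.
Compute d/(2d−n) = 16/8 ≈ 2.0000.
⌊d/(2d−n)⌋ = 2.
Plotkin bound: M ≤ 2·2 = 4.
Given |C| = 7, check: VIOLATED.
This |C| is above the Plotkin bound, so no binary code with n = 24, d = 16 and 7 codewords exists.


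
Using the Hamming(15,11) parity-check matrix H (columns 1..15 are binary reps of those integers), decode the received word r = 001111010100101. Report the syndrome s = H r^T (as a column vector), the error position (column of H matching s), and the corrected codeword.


s = (0, 1, 0, 0)^T, error position = 4, corrected codeword c = 001011010100101

Compute s = H r^T mod 2 one row at a time:
  s_1 = 1 + 0 + 1 + 0 + 0 + 1 + 0 + 1 = 4 ≡ 0 (mod 2).
  s_2 = 1 + 1 + 1 + 0 + 0 + 1 + 0 + 1 = 5 ≡ 1 (mod 2).
  s_3 = 0 + 1 + 1 + 0 + 1 + 0 + 0 + 1 = 4 ≡ 0 (mod 2).
  s_4 = 0 + 1 + 1 + 0 + 0 + 0 + 1 + 1 = 4 ≡ 0 (mod 2).
s = (0, 1, 0, 0)^T — this equals column 4 of H (binary 0100), so error is at position 4.
Correct: flip bit 4 of r = 001111010100101 to get c = 001011010100101.


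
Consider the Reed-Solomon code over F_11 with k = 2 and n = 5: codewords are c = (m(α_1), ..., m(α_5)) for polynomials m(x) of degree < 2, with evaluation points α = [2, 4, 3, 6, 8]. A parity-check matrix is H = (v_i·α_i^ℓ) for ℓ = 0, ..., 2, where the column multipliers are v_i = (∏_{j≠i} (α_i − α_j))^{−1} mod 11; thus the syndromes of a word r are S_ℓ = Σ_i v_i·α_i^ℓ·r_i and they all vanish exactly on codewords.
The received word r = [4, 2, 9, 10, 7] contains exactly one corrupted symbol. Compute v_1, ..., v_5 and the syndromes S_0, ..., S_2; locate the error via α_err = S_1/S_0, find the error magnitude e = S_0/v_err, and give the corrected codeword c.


S = (8, 5, 10), error at position 1, error magnitude e = 10, c = [5, 2, 9, 10, 7].

Step 1: column multipliers v_i = (∏_{j≠i}(α_i − α_j))^{−1} mod 11.
  i = 1 (α = 2): (2−4)(2−3)(2−6)(2−8) = (−2)·(−1)·(−4)·(−6) = 48 ≡ 4, so v_1 = 4^{−1} = 3 (mod 11).
  i = 2 (α = 4): (4−2)(4−3)(4−6)(4−8) = 2·1·(−2)·(−4) = 16 ≡ 5, so v_2 = 5^{−1} = 9 (mod 11).
  i = 3 (α = 3): (3−2)(3−4)(3−6)(3−8) = 1·(−1)·(−3)·(−5) = −15 ≡ 7, so v_3 = 7^{−1} = 8 (mod 11).
  i = 4 (α = 6): (6−2)(6−4)(6−3)(6−8) = 4·2·3·(−2) = −48 ≡ 7, so v_4 = 7^{−1} = 8 (mod 11).
  i = 5 (α = 8): (8−2)(8−4)(8−3)(8−6) = 6·4·5·2 = 240 ≡ 9, so v_5 = 9^{−1} = 5 (mod 11).
  v = [3, 9, 8, 8, 5].
Step 2: syndromes of r = [4, 2, 9, 10, 7] (all sums mod 11).
  S_0 = Σ v_i r_i = 3·4 + 9·2 + 8·9 + 8·10 + 5·7 = 217 ≡ 8.
  S_1 = Σ v_i α_i r_i = 3·2·4 + 9·4·2 + 8·3·9 + 8·6·10 + 5·8·7 = 1072 ≡ 5.
  α_i^2 mod 11 = [4, 5, 9, 3, 9].
  S_2 = Σ v_i α_i^2 r_i = 3·4·4 + 9·5·2 + 8·9·9 + 8·3·10 + 5·9·7 = 1341 ≡ 10.
  S = (8, 5, 10) ≠ 0, so r is not a codeword (an error is present).
Step 3: locate the error. For a single error e at position i, S_ℓ = v_i·e·α_i^ℓ, so α_err = S_1/S_0.
  S_0^{−1} = 8^{−1} = 7 (mod 11), so α_err = 5·7 = 35 ≡ 2 = α_1. Error position i = 1.
  Consistency check: S_2/S_1 = 10·9 = 90 ≡ 2 = α_err ✓ (single-error assumption holds).
Step 4: error magnitude e = S_0/v_1 = S_0·∏_{j≠1}(α_1 − α_j) = 8·4 = 32 ≡ 10 (mod 11).
Step 5: correct position 1: c_1 = r_1 − e = 4 − 10 ≡ 5 (mod 11). Hence c = [5, 2, 9, 10, 7].
  Check: interpolating c through the α_i gives m(x) = 8 + 4·x (degree < 2) with m(α_i) = c_i for every i, so c is indeed a codeword.


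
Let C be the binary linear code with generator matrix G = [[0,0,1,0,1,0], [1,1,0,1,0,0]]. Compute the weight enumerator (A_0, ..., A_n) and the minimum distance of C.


Weight distribution: A_0 = 1, A_2 = 1, A_3 = 1, A_5 = 1. Minimum distance d = 2.

Enumerate all 2^2 = 4 messages m ∈ F_2^2.
For each, compute codeword c = mG in F_2^6, then tally its weight.
  m = 00 → c = 000000, weight = 0.
  m = 10 → c = 001010, weight = 2.
  m = 01 → c = 110100, weight = 3.
  m = 11 → c = 111110, weight = 5.
Tally weights:
  weight 0: 1 codewords.
  weight 2: 1 codewords.
  weight 3: 1 codewords.
  weight 5: 1 codewords.
Minimum distance d = smallest w > 0 with A_w > 0 = 2.
Sanity: Σ A_w = 4 = 2^2 = 4 ✓.


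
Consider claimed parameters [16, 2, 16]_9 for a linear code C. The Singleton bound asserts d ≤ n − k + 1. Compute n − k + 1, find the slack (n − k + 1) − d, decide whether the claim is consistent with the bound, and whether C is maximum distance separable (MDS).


Singleton RHS = n − k + 1 = 15, slack = -1, bound violated (no such code; not MDS).

Singleton bound: d ≤ n − k + 1.
Here n = 16, k = 2, so n − k + 1 = 15.
Given d = 16, check d ≤ 15: NO.
Slack = (n − k + 1) − d = -1.
The slack is negative: d = 16 exceeds n − k + 1 = 15 by 1, so the Singleton bound is violated and no linear [16, 2, 16]_9 code can exist. In particular it is not MDS (MDS requires d = n − k + 1 exactly).
Description: the claimed parameters are [16, 2, 16]_9; such a code would be impossible (violates the Singleton bound).


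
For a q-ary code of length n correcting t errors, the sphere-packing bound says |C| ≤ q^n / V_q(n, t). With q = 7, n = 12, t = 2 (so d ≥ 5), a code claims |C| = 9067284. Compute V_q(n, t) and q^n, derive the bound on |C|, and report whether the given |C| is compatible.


V_q(n, t) = 2449, q^n = 13841287201, Hamming bound = 5651811, |C| = 9067284 > bound (violated).

Step 1: Compute V_q(n, t) = Σ_{j=0}^2 C(n, j) (q−1)^j.
  j = 0: C(12,0)·(6)^0 = 1·1 = 1.
  j = 1: C(12,1)·(6)^1 = 12·6 = 72.
  j = 2: C(12,2)·(6)^2 = 66·36 = 2376.
  V_q(n, t) = 1 + 72 + 2376 = 2449.
Step 2: q^n = 7^12 = 13841287201.
Step 3: Hamming bound ⌊q^n / V_q(n,t)⌋ = ⌊13841287201/2449⌋ = 5651811.
Step 4: Compare |C| = 9067284 to 5651811: violated.
The claimed |C| lies above the Hamming bound, so no 7-ary code of length 12 with d ≥ 5 can have 9067284 codewords.


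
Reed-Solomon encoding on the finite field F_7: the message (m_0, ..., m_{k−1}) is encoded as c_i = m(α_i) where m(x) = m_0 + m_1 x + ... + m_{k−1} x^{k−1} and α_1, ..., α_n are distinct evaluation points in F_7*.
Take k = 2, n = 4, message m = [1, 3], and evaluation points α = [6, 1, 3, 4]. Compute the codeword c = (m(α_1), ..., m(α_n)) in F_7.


c = [5, 4, 3, 6]

Message polynomial: m(x) = 1 + 3·x (mod 7).
For each evaluation point α_i, compute m(α_i) mod 7:
  α_1 = 6: Horner steps 3 → 5, so m(6) = 5.
  α_2 = 1: Horner steps 3 → 4, so m(1) = 4.
  α_3 = 3: Horner steps 3 → 3, so m(3) = 3.
  α_4 = 4: Horner steps 3 → 6, so m(4) = 6.
Codeword c = [5, 4, 3, 6] ∈ F_7^4.


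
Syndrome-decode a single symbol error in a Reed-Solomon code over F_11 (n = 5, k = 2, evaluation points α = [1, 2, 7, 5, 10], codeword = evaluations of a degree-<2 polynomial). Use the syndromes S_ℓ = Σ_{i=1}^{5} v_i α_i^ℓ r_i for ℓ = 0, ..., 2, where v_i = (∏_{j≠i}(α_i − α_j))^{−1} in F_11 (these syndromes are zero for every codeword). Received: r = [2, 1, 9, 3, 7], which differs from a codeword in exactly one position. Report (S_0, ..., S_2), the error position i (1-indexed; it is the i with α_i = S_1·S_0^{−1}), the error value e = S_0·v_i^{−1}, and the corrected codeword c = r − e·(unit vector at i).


S = (7, 3, 6), error at position 2, error magnitude e = 7, c = [2, 5, 9, 3, 7].

Step 1: column multipliers v_i = (∏_{j≠i}(α_i − α_j))^{−1} mod 11.
  i = 1 (α = 1): (1−2)(1−7)(1−5)(1−10) = (−1)·(−6)·(−4)·(−9) = 216 ≡ 7, so v_1 = 7^{−1} = 8 (mod 11).
  i = 2 (α = 2): (2−1)(2−7)(2−5)(2−10) = 1·(−5)·(−3)·(−8) = −120 ≡ 1, so v_2 = 1^{−1} = 1 (mod 11).
  i = 3 (α = 7): (7−1)(7−2)(7−5)(7−10) = 6·5·2·(−3) = −180 ≡ 7, so v_3 = 7^{−1} = 8 (mod 11).
  i = 4 (α = 5): (5−1)(5−2)(5−7)(5−10) = 4·3·(−2)·(−5) = 120 ≡ 10, so v_4 = 10^{−1} = 10 (mod 11).
  i = 5 (α = 10): (10−1)(10−2)(10−7)(10−5) = 9·8·3·5 = 1080 ≡ 2, so v_5 = 2^{−1} = 6 (mod 11).
  v = [8, 1, 8, 10, 6].
Step 2: syndromes of r = [2, 1, 9, 3, 7] (all sums mod 11).
  S_0 = Σ v_i r_i = 8·2 + 1·1 + 8·9 + 10·3 + 6·7 = 161 ≡ 7.
  S_1 = Σ v_i α_i r_i = 8·1·2 + 1·2·1 + 8·7·9 + 10·5·3 + 6·10·7 = 1092 ≡ 3.
  α_i^2 mod 11 = [1, 4, 5, 3, 1].
  S_2 = Σ v_i α_i^2 r_i = 8·1·2 + 1·4·1 + 8·5·9 + 10·3·3 + 6·1·7 = 512 ≡ 6.
  S = (7, 3, 6) ≠ 0, so r is not a codeword (an error is present).
Step 3: locate the error. For a single error e at position i, S_ℓ = v_i·e·α_i^ℓ, so α_err = S_1/S_0.
  S_0^{−1} = 7^{−1} = 8 (mod 11), so α_err = 3·8 = 24 ≡ 2 = α_2. Error position i = 2.
  Consistency check: S_2/S_1 = 6·4 = 24 ≡ 2 = α_err ✓ (single-error assumption holds).
Step 4: error magnitude e = S_0/v_2 = S_0·∏_{j≠2}(α_2 − α_j) = 7·1 = 7 ≡ 7 (mod 11).
Step 5: correct position 2: c_2 = r_2 − e = 1 − 7 ≡ 5 (mod 11). Hence c = [2, 5, 9, 3, 7].
  Check: interpolating c through the α_i gives m(x) = 10 + 3·x (degree < 2) with m(α_i) = c_i for every i, so c is indeed a codeword.


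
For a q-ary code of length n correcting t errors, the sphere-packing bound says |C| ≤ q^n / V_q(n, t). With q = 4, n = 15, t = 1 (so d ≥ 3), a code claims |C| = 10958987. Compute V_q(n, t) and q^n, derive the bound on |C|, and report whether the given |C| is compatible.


V_q(n, t) = 46, q^n = 1073741824, Hamming bound = 23342213, |C| = 10958987 ≤ bound (satisfied).

Step 1: Compute V_q(n, t) = Σ_{j=0}^1 C(n, j) (q−1)^j.
  j = 0: C(15,0)·(3)^0 = 1·1 = 1.
  j = 1: C(15,1)·(3)^1 = 15·3 = 45.
  V_q(n, t) = 1 + 45 = 46.
Step 2: q^n = 4^15 = 1073741824.
Step 3: Hamming bound ⌊q^n / V_q(n,t)⌋ = ⌊1073741824/46⌋ = 23342213.
Step 4: Compare |C| = 10958987 to 23342213: satisfied.
The claimed |C| lies below the Hamming bound.


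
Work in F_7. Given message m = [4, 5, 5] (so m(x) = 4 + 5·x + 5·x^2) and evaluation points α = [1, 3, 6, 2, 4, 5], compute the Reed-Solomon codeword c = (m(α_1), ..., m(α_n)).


c = [0, 1, 4, 6, 6, 0]

Message polynomial: m(x) = 4 + 5·x + 5·x^2 (mod 7).
For each evaluation point α_i, compute m(α_i) mod 7:
  α_1 = 1: Horner steps 5 → 3 → 0, so m(1) = 0.
  α_2 = 3: Horner steps 5 → 6 → 1, so m(3) = 1.
  α_3 = 6: Horner steps 5 → 0 → 4, so m(6) = 4.
  α_4 = 2: Horner steps 5 → 1 → 6, so m(2) = 6.
  α_5 = 4: Horner steps 5 → 4 → 6, so m(4) = 6.
  α_6 = 5: Horner steps 5 → 2 → 0, so m(5) = 0.
Codeword c = [0, 1, 4, 6, 6, 0] ∈ F_7^6.


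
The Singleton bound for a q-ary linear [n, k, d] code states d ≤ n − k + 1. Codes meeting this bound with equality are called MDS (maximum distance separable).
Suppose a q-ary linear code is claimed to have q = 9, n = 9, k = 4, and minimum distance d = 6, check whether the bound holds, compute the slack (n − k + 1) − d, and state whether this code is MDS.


Singleton RHS = n − k + 1 = 6, slack = 0, bound satisfied, MDS.

Singleton bound: d ≤ n − k + 1.
Here n = 9, k = 4, so n − k + 1 = 6.
Given d = 6, check d ≤ 6: YES.
Slack = (n − k + 1) − d = 0.
The code is MDS (slack = 0).
Description: the claimed parameters are [9, 4, 6]_9; such a code would be MDS (meets Singleton bound).


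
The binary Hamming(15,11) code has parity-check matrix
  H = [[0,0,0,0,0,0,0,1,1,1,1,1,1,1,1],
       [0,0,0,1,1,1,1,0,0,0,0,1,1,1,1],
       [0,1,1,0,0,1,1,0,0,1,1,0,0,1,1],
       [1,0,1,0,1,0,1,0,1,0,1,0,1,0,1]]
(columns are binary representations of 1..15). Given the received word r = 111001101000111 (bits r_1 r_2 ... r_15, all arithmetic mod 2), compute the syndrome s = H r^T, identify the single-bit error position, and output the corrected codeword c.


s = (0, 1, 0, 0)^T, error position = 4, corrected codeword c = 111101101000111

Compute s = H r^T mod 2 one row at a time:
  s_1 = 0 + 1 + 0 + 0 + 0 + 1 + 1 + 1 = 4 ≡ 0 (mod 2).
  s_2 = 0 + 0 + 1 + 1 + 0 + 1 + 1 + 1 = 5 ≡ 1 (mod 2).
  s_3 = 1 + 1 + 1 + 1 + 0 + 0 + 1 + 1 = 6 ≡ 0 (mod 2).
  s_4 = 1 + 1 + 0 + 1 + 1 + 0 + 1 + 1 = 6 ≡ 0 (mod 2).
s = (0, 1, 0, 0)^T — this equals column 4 of H (binary 0100), so error is at position 4.
Correct: flip bit 4 of r = 111001101000111 to get c = 111101101000111.
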